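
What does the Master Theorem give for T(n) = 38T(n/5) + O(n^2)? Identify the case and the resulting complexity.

Master Theorem for T(n) = 38T(n/5) + O(n^2):

a = 38, b = 5, c = 2
log_b(a) = log_5(38) = 2.2602

Case 1: c = 2 < log_5(38) = 2.2602
T(n) = O(n^(log_5 38))

For T(n) = 38T(n/5) + O(n^2): log_5(38) = 2.2602. This is Case 1 of the Master Theorem (c < log_b(a), work dominated by leaves), giving O(n^(log_5 38)).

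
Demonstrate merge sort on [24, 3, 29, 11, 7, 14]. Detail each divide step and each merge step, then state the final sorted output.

Merge sort trace:

Split: [24, 3, 29, 11, 7, 14] -> [24, 3, 29] and [11, 7, 14]
  Split: [24, 3, 29] -> [24] and [3, 29]
    Split: [3, 29] -> [3] and [29]
    Merge: [3] + [29] -> [3, 29]
  Merge: [24] + [3, 29] -> [3, 24, 29]
  Split: [11, 7, 14] -> [11] and [7, 14]
    Split: [7, 14] -> [7] and [14]
    Merge: [7] + [14] -> [7, 14]
  Merge: [11] + [7, 14] -> [7, 11, 14]
Merge: [3, 24, 29] + [7, 11, 14] -> [3, 7, 11, 14, 24, 29]

Final sorted array: [3, 7, 11, 14, 24, 29]

The merge sort proceeds by recursively splitting the array and merging sorted halves.
After all merges, the sorted array is [3, 7, 11, 14, 24, 29].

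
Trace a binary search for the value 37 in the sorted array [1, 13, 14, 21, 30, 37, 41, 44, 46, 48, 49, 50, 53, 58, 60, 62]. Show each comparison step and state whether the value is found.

Binary search for 37 in [1, 13, 14, 21, 30, 37, 41, 44, 46, 48, 49, 50, 53, 58, 60, 62]:

lo=0, hi=15, mid=7, arr[mid]=44 -> 44 > 37, search left half
lo=0, hi=6, mid=3, arr[mid]=21 -> 21 < 37, search right half
lo=4, hi=6, mid=5, arr[mid]=37 -> Found target at index 5!

Binary search finds 37 at index 5 after 3 comparisons. The search repeatedly halves the search space by comparing with the middle element.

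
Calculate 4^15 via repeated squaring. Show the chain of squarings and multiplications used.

Computing 4^15 by squaring (build up from 4^1; each line after the first costs one multiplication):

4^1 = 4
4^2 = (4^1)^2 = 4^2 = 16
4^3 = 4 * 4^2 = 4 * 16 = 64
4^6 = (4^3)^2 = 64^2 = 4096
4^7 = 4 * 4^6 = 4 * 4096 = 16384
4^14 = (4^7)^2 = 16384^2 = 268435456
4^15 = 4 * 4^14 = 4 * 268435456 = 1073741824

Result: 1073741824
Multiplications needed: 6 (6 lines after 4^1)

4^15 = 1073741824. Using exponentiation by squaring, this requires 6 multiplications. The key idea: if the exponent is even, square the half-power; if odd, multiply by the base once.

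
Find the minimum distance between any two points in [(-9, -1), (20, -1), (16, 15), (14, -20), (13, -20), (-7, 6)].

Computing all pairwise distances among 6 points:

d((-9, -1), (20, -1)) = 29.0
d((-9, -1), (16, 15)) = 29.6816
d((-9, -1), (14, -20)) = 29.8329
d((-9, -1), (13, -20)) = 29.0689
d((-9, -1), (-7, 6)) = 7.2801
d((20, -1), (16, 15)) = 16.4924
d((20, -1), (14, -20)) = 19.9249
d((20, -1), (13, -20)) = 20.2485
d((20, -1), (-7, 6)) = 27.8927
d((16, 15), (14, -20)) = 35.0571
d((16, 15), (13, -20)) = 35.1283
d((16, 15), (-7, 6)) = 24.6982
d((14, -20), (13, -20)) = 1.0 <-- minimum
d((14, -20), (-7, 6)) = 33.4215
d((13, -20), (-7, 6)) = 32.8024

Closest pair: (14, -20) and (13, -20) with distance 1.0

The closest pair is (14, -20) and (13, -20) with Euclidean distance 1.0. For 6 points, brute-force pairwise comparison is shown above. For large n, the divide-and-conquer algorithm (sort by x, recurse on halves, check the dividing strip) achieves O(n log n).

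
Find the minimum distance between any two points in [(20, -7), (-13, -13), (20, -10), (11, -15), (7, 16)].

Computing all pairwise distances among 5 points:

d((20, -7), (-13, -13)) = 33.541
d((20, -7), (20, -10)) = 3.0 <-- minimum
d((20, -7), (11, -15)) = 12.0416
d((20, -7), (7, 16)) = 26.4197
d((-13, -13), (20, -10)) = 33.1361
d((-13, -13), (11, -15)) = 24.0832
d((-13, -13), (7, 16)) = 35.2278
d((20, -10), (11, -15)) = 10.2956
d((20, -10), (7, 16)) = 29.0689
d((11, -15), (7, 16)) = 31.257

Closest pair: (20, -7) and (20, -10) with distance 3.0

The closest pair is (20, -7) and (20, -10) with Euclidean distance 3.0. For 5 points, brute-force pairwise comparison is shown above. For large n, the divide-and-conquer algorithm (sort by x, recurse on halves, check the dividing strip) achieves O(n log n).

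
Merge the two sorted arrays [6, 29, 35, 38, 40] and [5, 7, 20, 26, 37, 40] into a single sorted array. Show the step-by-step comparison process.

Merging process:

Compare 6 vs 5: take 5 from right. Merged: [5]
Compare 6 vs 7: take 6 from left. Merged: [5, 6]
Compare 29 vs 7: take 7 from right. Merged: [5, 6, 7]
Compare 29 vs 20: take 20 from right. Merged: [5, 6, 7, 20]
Compare 29 vs 26: take 26 from right. Merged: [5, 6, 7, 20, 26]
Compare 29 vs 37: take 29 from left. Merged: [5, 6, 7, 20, 26, 29]
Compare 35 vs 37: take 35 from left. Merged: [5, 6, 7, 20, 26, 29, 35]
Compare 38 vs 37: take 37 from right. Merged: [5, 6, 7, 20, 26, 29, 35, 37]
Compare 38 vs 40: take 38 from left. Merged: [5, 6, 7, 20, 26, 29, 35, 37, 38]
Compare 40 vs 40: take 40 from left. Merged: [5, 6, 7, 20, 26, 29, 35, 37, 38, 40]
Append remaining from right: [40]. Merged: [5, 6, 7, 20, 26, 29, 35, 37, 38, 40, 40]

Final merged array: [5, 6, 7, 20, 26, 29, 35, 37, 38, 40, 40]
Total comparisons: 10

The merged array is [5, 6, 7, 20, 26, 29, 35, 37, 38, 40, 40], requiring 10 comparisons. The merge step runs in O(n) time where n is the total number of elements.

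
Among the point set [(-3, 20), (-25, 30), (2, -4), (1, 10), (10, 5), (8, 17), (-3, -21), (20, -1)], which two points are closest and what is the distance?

Computing all pairwise distances among 8 points:

d((-3, 20), (-25, 30)) = 24.1661
d((-3, 20), (2, -4)) = 24.5153
d((-3, 20), (1, 10)) = 10.7703
d((-3, 20), (10, 5)) = 19.8494
d((-3, 20), (8, 17)) = 11.4018
d((-3, 20), (-3, -21)) = 41.0
d((-3, 20), (20, -1)) = 31.1448
d((-25, 30), (2, -4)) = 43.4166
d((-25, 30), (1, 10)) = 32.8024
d((-25, 30), (10, 5)) = 43.0116
d((-25, 30), (8, 17)) = 35.4683
d((-25, 30), (-3, -21)) = 55.5428
d((-25, 30), (20, -1)) = 54.6443
d((2, -4), (1, 10)) = 14.0357
d((2, -4), (10, 5)) = 12.0416
d((2, -4), (8, 17)) = 21.8403
d((2, -4), (-3, -21)) = 17.72
d((2, -4), (20, -1)) = 18.2483
d((1, 10), (10, 5)) = 10.2956
d((1, 10), (8, 17)) = 9.8995 <-- minimum
d((1, 10), (-3, -21)) = 31.257
d((1, 10), (20, -1)) = 21.9545
d((10, 5), (8, 17)) = 12.1655
d((10, 5), (-3, -21)) = 29.0689
d((10, 5), (20, -1)) = 11.6619
d((8, 17), (-3, -21)) = 39.5601
d((8, 17), (20, -1)) = 21.6333
d((-3, -21), (20, -1)) = 30.4795

Closest pair: (1, 10) and (8, 17) with distance 9.8995

The closest pair is (1, 10) and (8, 17) with Euclidean distance 9.8995. For 8 points, brute-force pairwise comparison is shown above. For large n, the divide-and-conquer algorithm (sort by x, recurse on halves, check the dividing strip) achieves O(n log n).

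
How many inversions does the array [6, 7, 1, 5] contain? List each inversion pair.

Finding inversions in [6, 7, 1, 5]:

(0, 2): arr[0]=6 > arr[2]=1
(0, 3): arr[0]=6 > arr[3]=5
(1, 2): arr[1]=7 > arr[2]=1
(1, 3): arr[1]=7 > arr[3]=5

Total inversions: 4

The array has 4 inversion(s): (0,2), (0,3), (1,2), (1,3). Each pair (i,j) satisfies i < j and arr[i] > arr[j].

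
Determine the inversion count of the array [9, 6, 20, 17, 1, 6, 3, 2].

Finding inversions in [9, 6, 20, 17, 1, 6, 3, 2]:

(0, 1): arr[0]=9 > arr[1]=6
(0, 4): arr[0]=9 > arr[4]=1
(0, 5): arr[0]=9 > arr[5]=6
(0, 6): arr[0]=9 > arr[6]=3
(0, 7): arr[0]=9 > arr[7]=2
(1, 4): arr[1]=6 > arr[4]=1
(1, 6): arr[1]=6 > arr[6]=3
(1, 7): arr[1]=6 > arr[7]=2
(2, 3): arr[2]=20 > arr[3]=17
(2, 4): arr[2]=20 > arr[4]=1
(2, 5): arr[2]=20 > arr[5]=6
(2, 6): arr[2]=20 > arr[6]=3
(2, 7): arr[2]=20 > arr[7]=2
(3, 4): arr[3]=17 > arr[4]=1
(3, 5): arr[3]=17 > arr[5]=6
(3, 6): arr[3]=17 > arr[6]=3
(3, 7): arr[3]=17 > arr[7]=2
(5, 6): arr[5]=6 > arr[6]=3
(5, 7): arr[5]=6 > arr[7]=2
(6, 7): arr[6]=3 > arr[7]=2

Total inversions: 20

The array has 20 inversion(s): (0,1), (0,4), (0,5), (0,6), (0,7), (1,4), (1,6), (1,7), (2,3), (2,4), (2,5), (2,6), (2,7), (3,4), (3,5), (3,6), (3,7), (5,6), (5,7), (6,7). Each pair (i,j) satisfies i < j and arr[i] > arr[j].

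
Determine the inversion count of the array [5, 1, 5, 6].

Finding inversions in [5, 1, 5, 6]:

(0, 1): arr[0]=5 > arr[1]=1

Total inversions: 1

The array has 1 inversion(s): (0,1). Each pair (i,j) satisfies i < j and arr[i] > arr[j].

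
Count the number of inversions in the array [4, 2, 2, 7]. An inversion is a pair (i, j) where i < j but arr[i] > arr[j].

Finding inversions in [4, 2, 2, 7]:

(0, 1): arr[0]=4 > arr[1]=2
(0, 2): arr[0]=4 > arr[2]=2

Total inversions: 2

The array has 2 inversion(s): (0,1), (0,2). Each pair (i,j) satisfies i < j and arr[i] > arr[j].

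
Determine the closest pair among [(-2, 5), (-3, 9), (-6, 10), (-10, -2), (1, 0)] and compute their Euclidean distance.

Computing all pairwise distances among 5 points:

d((-2, 5), (-3, 9)) = 4.1231
d((-2, 5), (-6, 10)) = 6.4031
d((-2, 5), (-10, -2)) = 10.6301
d((-2, 5), (1, 0)) = 5.831
d((-3, 9), (-6, 10)) = 3.1623 <-- minimum
d((-3, 9), (-10, -2)) = 13.0384
d((-3, 9), (1, 0)) = 9.8489
d((-6, 10), (-10, -2)) = 12.6491
d((-6, 10), (1, 0)) = 12.2066
d((-10, -2), (1, 0)) = 11.1803

Closest pair: (-3, 9) and (-6, 10) with distance 3.1623

The closest pair is (-3, 9) and (-6, 10) with Euclidean distance 3.1623. For 5 points, brute-force pairwise comparison is shown above. For large n, the divide-and-conquer algorithm (sort by x, recurse on halves, check the dividing strip) achieves O(n log n).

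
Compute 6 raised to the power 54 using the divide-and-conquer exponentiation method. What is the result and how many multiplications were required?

Computing 6^54 by squaring (build up from 6^1; each line after the first costs one multiplication):

6^1 = 6
6^2 = (6^1)^2 = 6^2 = 36
6^3 = 6 * 6^2 = 6 * 36 = 216
6^6 = (6^3)^2 = 216^2 = 46656
6^12 = (6^6)^2 = 46656^2 = 2176782336
6^13 = 6 * 6^12 = 6 * 2176782336 = 13060694016
6^26 = (6^13)^2 = 13060694016^2 = 170581728179578208256
6^27 = 6 * 6^26 = 6 * 170581728179578208256 = 1023490369077469249536
6^54 = (6^27)^2 = 1023490369077469249536^2 = 1047532535594334222593508922191671036215296

Result: 1047532535594334222593508922191671036215296
Multiplications needed: 8 (8 lines after 6^1)

6^54 = 1047532535594334222593508922191671036215296. Using exponentiation by squaring, this requires 8 multiplications. The key idea: if the exponent is even, square the half-power; if odd, multiply by the base once.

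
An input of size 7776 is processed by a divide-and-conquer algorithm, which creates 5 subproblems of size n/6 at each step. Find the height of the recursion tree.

For divide and conquer with division factor 6:

Problem sizes at each level:
Level 0: 7776
Level 1: 1296
Level 2: 216
Level 3: 36
Level 4: 6
Level 5: 1

The root is level 0 and the size-1 base case is level 5 (the tree spans levels 0 through 5, i.e. 6 levels counting the root), so the depth is the number of divisions: log_6(7776) = 5

The recursion tree depth is log_6(7776) = 5. At each level, the problem size is divided by 6, so it takes 5 divisions to reduce to a base case of size 1. The algorithm makes 5 recursive calls at each level.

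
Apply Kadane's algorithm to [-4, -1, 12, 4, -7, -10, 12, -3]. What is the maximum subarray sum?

Using Kadane's algorithm on [-4, -1, 12, 4, -7, -10, 12, -3]:

Scanning through the array:
Position 1 (value -1): max_ending_here = -1, max_so_far = -1
Position 2 (value 12): max_ending_here = 12, max_so_far = 12
Position 3 (value 4): max_ending_here = 16, max_so_far = 16
Position 4 (value -7): max_ending_here = 9, max_so_far = 16
Position 5 (value -10): max_ending_here = -1, max_so_far = 16
Position 6 (value 12): max_ending_here = 12, max_so_far = 16
Position 7 (value -3): max_ending_here = 9, max_so_far = 16

Maximum subarray: [12, 4]
Maximum sum: 16

The maximum subarray is [12, 4] with sum 16. This subarray runs from index 2 to index 3.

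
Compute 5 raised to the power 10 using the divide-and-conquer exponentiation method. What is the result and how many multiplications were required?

Computing 5^10 by squaring (build up from 5^1; each line after the first costs one multiplication):

5^1 = 5
5^2 = (5^1)^2 = 5^2 = 25
5^4 = (5^2)^2 = 25^2 = 625
5^5 = 5 * 5^4 = 5 * 625 = 3125
5^10 = (5^5)^2 = 3125^2 = 9765625

Result: 9765625
Multiplications needed: 4 (4 lines after 5^1)

5^10 = 9765625. Using exponentiation by squaring, this requires 4 multiplications. The key idea: if the exponent is even, square the half-power; if odd, multiply by the base once.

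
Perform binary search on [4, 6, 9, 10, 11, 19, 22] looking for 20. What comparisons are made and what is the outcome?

Binary search for 20 in [4, 6, 9, 10, 11, 19, 22]:

lo=0, hi=6, mid=3, arr[mid]=10 -> 10 < 20, search right half
lo=4, hi=6, mid=5, arr[mid]=19 -> 19 < 20, search right half
lo=6, hi=6, mid=6, arr[mid]=22 -> 22 > 20, search left half
lo=6 > hi=5, target 20 not found

Binary search determines that 20 is not in the array after 3 comparisons. The search space was exhausted without finding the target.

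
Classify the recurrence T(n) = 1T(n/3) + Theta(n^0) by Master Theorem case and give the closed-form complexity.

Master Theorem for T(n) = 1T(n/3) + O(n^0):

a = 1, b = 3, c = 0
log_b(a) = log_3(1) = 0.0000

Case 2: c = 0 = log_3(1) = 0.0000
T(n) = O(n^0 log n) = O(log n)

For T(n) = 1T(n/3) + O(n^0): log_3(1) = 0.0000. This is Case 2 of the Master Theorem (c = log_b(a), equal work at all levels), giving O(log n).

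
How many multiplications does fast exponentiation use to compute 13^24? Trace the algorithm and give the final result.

Computing 13^24 by squaring (build up from 13^1; each line after the first costs one multiplication):

13^1 = 13
13^2 = (13^1)^2 = 13^2 = 169
13^3 = 13 * 13^2 = 13 * 169 = 2197
13^6 = (13^3)^2 = 2197^2 = 4826809
13^12 = (13^6)^2 = 4826809^2 = 23298085122481
13^24 = (13^12)^2 = 23298085122481^2 = 542800770374370512771595361

Result: 542800770374370512771595361
Multiplications needed: 5 (5 lines after 13^1)

13^24 = 542800770374370512771595361. Using exponentiation by squaring, this requires 5 multiplications. The key idea: if the exponent is even, square the half-power; if odd, multiply by the base once.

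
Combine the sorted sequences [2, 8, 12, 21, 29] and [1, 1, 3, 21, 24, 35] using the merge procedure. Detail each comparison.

Merging process:

Compare 2 vs 1: take 1 from right. Merged: [1]
Compare 2 vs 1: take 1 from right. Merged: [1, 1]
Compare 2 vs 3: take 2 from left. Merged: [1, 1, 2]
Compare 8 vs 3: take 3 from right. Merged: [1, 1, 2, 3]
Compare 8 vs 21: take 8 from left. Merged: [1, 1, 2, 3, 8]
Compare 12 vs 21: take 12 from left. Merged: [1, 1, 2, 3, 8, 12]
Compare 21 vs 21: take 21 from left. Merged: [1, 1, 2, 3, 8, 12, 21]
Compare 29 vs 21: take 21 from right. Merged: [1, 1, 2, 3, 8, 12, 21, 21]
Compare 29 vs 24: take 24 from right. Merged: [1, 1, 2, 3, 8, 12, 21, 21, 24]
Compare 29 vs 35: take 29 from left. Merged: [1, 1, 2, 3, 8, 12, 21, 21, 24, 29]
Append remaining from right: [35]. Merged: [1, 1, 2, 3, 8, 12, 21, 21, 24, 29, 35]

Final merged array: [1, 1, 2, 3, 8, 12, 21, 21, 24, 29, 35]
Total comparisons: 10

The merged array is [1, 1, 2, 3, 8, 12, 21, 21, 24, 29, 35], requiring 10 comparisons. The merge step runs in O(n) time where n is the total number of elements.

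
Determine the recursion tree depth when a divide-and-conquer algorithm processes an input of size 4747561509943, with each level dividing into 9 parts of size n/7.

For divide and conquer with division factor 7:

Problem sizes at each level:
Level 0: 4747561509943
Level 1: 678223072849
Level 2: 96889010407
Level 3: 13841287201
Level 4: 1977326743
Level 5: 282475249
Level 6: 40353607
Level 7: 5764801
Level 8: 823543
Level 9: 117649
Level 10: 16807
Level 11: 2401
Level 12: 343
Level 13: 49
Level 14: 7
Level 15: 1

The root is level 0 and the size-1 base case is level 15 (the tree spans levels 0 through 15, i.e. 16 levels counting the root), so the depth is the number of divisions: log_7(4747561509943) = 15

The recursion tree depth is log_7(4747561509943) = 15. At each level, the problem size is divided by 7, so it takes 15 divisions to reduce to a base case of size 1. The algorithm makes 9 recursive calls at each level.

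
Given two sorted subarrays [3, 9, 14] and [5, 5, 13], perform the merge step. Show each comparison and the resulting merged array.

Merging process:

Compare 3 vs 5: take 3 from left. Merged: [3]
Compare 9 vs 5: take 5 from right. Merged: [3, 5]
Compare 9 vs 5: take 5 from right. Merged: [3, 5, 5]
Compare 9 vs 13: take 9 from left. Merged: [3, 5, 5, 9]
Compare 14 vs 13: take 13 from right. Merged: [3, 5, 5, 9, 13]
Append remaining from left: [14]. Merged: [3, 5, 5, 9, 13, 14]

Final merged array: [3, 5, 5, 9, 13, 14]
Total comparisons: 5

The merged array is [3, 5, 5, 9, 13, 14], requiring 5 comparisons. The merge step runs in O(n) time where n is the total number of elements.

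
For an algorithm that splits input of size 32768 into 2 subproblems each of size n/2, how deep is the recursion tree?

For divide and conquer with division factor 2:

Problem sizes at each level:
Level 0: 32768
Level 1: 16384
Level 2: 8192
Level 3: 4096
Level 4: 2048
Level 5: 1024
Level 6: 512
Level 7: 256
Level 8: 128
Level 9: 64
Level 10: 32
Level 11: 16
Level 12: 8
Level 13: 4
Level 14: 2
Level 15: 1

The root is level 0 and the size-1 base case is level 15 (the tree spans levels 0 through 15, i.e. 16 levels counting the root), so the depth is the number of divisions: log_2(32768) = 15

The recursion tree depth is log_2(32768) = 15. At each level, the problem size is divided by 2, so it takes 15 divisions to reduce to a base case of size 1. The algorithm makes 2 recursive calls at each level.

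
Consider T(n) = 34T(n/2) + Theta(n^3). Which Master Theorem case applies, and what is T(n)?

Master Theorem for T(n) = 34T(n/2) + O(n^3):

a = 34, b = 2, c = 3
log_b(a) = log_2(34) = 5.0875

Case 1: c = 3 < log_2(34) = 5.0875
T(n) = O(n^(log_2 34))

For T(n) = 34T(n/2) + O(n^3): log_2(34) = 5.0875. This is Case 1 of the Master Theorem (c < log_b(a), work dominated by leaves), giving O(n^(log_2 34)).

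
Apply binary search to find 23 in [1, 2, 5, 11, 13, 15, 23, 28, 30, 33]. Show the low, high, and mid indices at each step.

Binary search for 23 in [1, 2, 5, 11, 13, 15, 23, 28, 30, 33]:

lo=0, hi=9, mid=4, arr[mid]=13 -> 13 < 23, search right half
lo=5, hi=9, mid=7, arr[mid]=28 -> 28 > 23, search left half
lo=5, hi=6, mid=5, arr[mid]=15 -> 15 < 23, search right half
lo=6, hi=6, mid=6, arr[mid]=23 -> Found target at index 6!

Binary search finds 23 at index 6 after 4 comparisons. The search repeatedly halves the search space by comparing with the middle element.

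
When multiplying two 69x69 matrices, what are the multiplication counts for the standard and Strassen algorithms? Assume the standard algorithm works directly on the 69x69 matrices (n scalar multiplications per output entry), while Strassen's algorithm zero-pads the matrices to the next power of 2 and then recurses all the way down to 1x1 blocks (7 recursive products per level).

Matrix multiplication for 69x69 matrices:

Strassen's algorithm requires power-of-2 dimensions. Pad 69x69 to 128x128 (next power of 2).

Standard algorithm: 69^3 = 328509 multiplications
Strassen's algorithm: 7^(log2(128)) = 7^7 = 823543 multiplications
Difference: 328509 - 823543 = -495034 (Strassen uses MORE here due to padding overhead — for small or just-over-power-of-2 n, padding can outweigh the per-level savings)

Standard: 328509 multiplications (69^3). Strassen: 823543 multiplications (7^7, after padding to 128x128). Strassen reduces 8 recursive multiplications to 7 at each level.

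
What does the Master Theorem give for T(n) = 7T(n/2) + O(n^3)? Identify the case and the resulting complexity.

Master Theorem for T(n) = 7T(n/2) + O(n^3):

a = 7, b = 2, c = 3
log_b(a) = log_2(7) = 2.8074

Case 3: c = 3 > log_2(7) = 2.8074
T(n) = O(n^3) = O(n^3)

For T(n) = 7T(n/2) + O(n^3): log_2(7) = 2.8074. This is Case 3 of the Master Theorem (c > log_b(a), work dominated by root), giving O(n^3).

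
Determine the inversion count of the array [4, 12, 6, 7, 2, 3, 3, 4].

Finding inversions in [4, 12, 6, 7, 2, 3, 3, 4]:

(0, 4): arr[0]=4 > arr[4]=2
(0, 5): arr[0]=4 > arr[5]=3
(0, 6): arr[0]=4 > arr[6]=3
(1, 2): arr[1]=12 > arr[2]=6
(1, 3): arr[1]=12 > arr[3]=7
(1, 4): arr[1]=12 > arr[4]=2
(1, 5): arr[1]=12 > arr[5]=3
(1, 6): arr[1]=12 > arr[6]=3
(1, 7): arr[1]=12 > arr[7]=4
(2, 4): arr[2]=6 > arr[4]=2
(2, 5): arr[2]=6 > arr[5]=3
(2, 6): arr[2]=6 > arr[6]=3
(2, 7): arr[2]=6 > arr[7]=4
(3, 4): arr[3]=7 > arr[4]=2
(3, 5): arr[3]=7 > arr[5]=3
(3, 6): arr[3]=7 > arr[6]=3
(3, 7): arr[3]=7 > arr[7]=4

Total inversions: 17

The array has 17 inversion(s): (0,4), (0,5), (0,6), (1,2), (1,3), (1,4), (1,5), (1,6), (1,7), (2,4), (2,5), (2,6), (2,7), (3,4), (3,5), (3,6), (3,7). Each pair (i,j) satisfies i < j and arr[i] > arr[j].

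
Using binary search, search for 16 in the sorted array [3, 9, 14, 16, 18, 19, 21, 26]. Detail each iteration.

Binary search for 16 in [3, 9, 14, 16, 18, 19, 21, 26]:

lo=0, hi=7, mid=3, arr[mid]=16 -> Found target at index 3!

Binary search finds 16 at index 3 after 1 comparisons. The search repeatedly halves the search space by comparing with the middle element.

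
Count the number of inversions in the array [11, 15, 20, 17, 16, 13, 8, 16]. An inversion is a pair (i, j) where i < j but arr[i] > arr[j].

Finding inversions in [11, 15, 20, 17, 16, 13, 8, 16]:

(0, 6): arr[0]=11 > arr[6]=8
(1, 5): arr[1]=15 > arr[5]=13
(1, 6): arr[1]=15 > arr[6]=8
(2, 3): arr[2]=20 > arr[3]=17
(2, 4): arr[2]=20 > arr[4]=16
(2, 5): arr[2]=20 > arr[5]=13
(2, 6): arr[2]=20 > arr[6]=8
(2, 7): arr[2]=20 > arr[7]=16
(3, 4): arr[3]=17 > arr[4]=16
(3, 5): arr[3]=17 > arr[5]=13
(3, 6): arr[3]=17 > arr[6]=8
(3, 7): arr[3]=17 > arr[7]=16
(4, 5): arr[4]=16 > arr[5]=13
(4, 6): arr[4]=16 > arr[6]=8
(5, 6): arr[5]=13 > arr[6]=8

Total inversions: 15

The array has 15 inversion(s): (0,6), (1,5), (1,6), (2,3), (2,4), (2,5), (2,6), (2,7), (3,4), (3,5), (3,6), (3,7), (4,5), (4,6), (5,6). Each pair (i,j) satisfies i < j and arr[i] > arr[j].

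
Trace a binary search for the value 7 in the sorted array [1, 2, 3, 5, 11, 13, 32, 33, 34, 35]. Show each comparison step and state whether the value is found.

Binary search for 7 in [1, 2, 3, 5, 11, 13, 32, 33, 34, 35]:

lo=0, hi=9, mid=4, arr[mid]=11 -> 11 > 7, search left half
lo=0, hi=3, mid=1, arr[mid]=2 -> 2 < 7, search right half
lo=2, hi=3, mid=2, arr[mid]=3 -> 3 < 7, search right half
lo=3, hi=3, mid=3, arr[mid]=5 -> 5 < 7, search right half
lo=4 > hi=3, target 7 not found

Binary search determines that 7 is not in the array after 4 comparisons. The search space was exhausted without finding the target.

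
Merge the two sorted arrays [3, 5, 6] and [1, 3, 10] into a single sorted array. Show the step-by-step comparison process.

Merging process:

Compare 3 vs 1: take 1 from right. Merged: [1]
Compare 3 vs 3: take 3 from left. Merged: [1, 3]
Compare 5 vs 3: take 3 from right. Merged: [1, 3, 3]
Compare 5 vs 10: take 5 from left. Merged: [1, 3, 3, 5]
Compare 6 vs 10: take 6 from left. Merged: [1, 3, 3, 5, 6]
Append remaining from right: [10]. Merged: [1, 3, 3, 5, 6, 10]

Final merged array: [1, 3, 3, 5, 6, 10]
Total comparisons: 5

The merged array is [1, 3, 3, 5, 6, 10], requiring 5 comparisons. The merge step runs in O(n) time where n is the total number of elements.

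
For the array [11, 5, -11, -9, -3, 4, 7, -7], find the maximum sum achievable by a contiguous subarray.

Using Kadane's algorithm on [11, 5, -11, -9, -3, 4, 7, -7]:

Scanning through the array:
Position 1 (value 5): max_ending_here = 16, max_so_far = 16
Position 2 (value -11): max_ending_here = 5, max_so_far = 16
Position 3 (value -9): max_ending_here = -4, max_so_far = 16
Position 4 (value -3): max_ending_here = -3, max_so_far = 16
Position 5 (value 4): max_ending_here = 4, max_so_far = 16
Position 6 (value 7): max_ending_here = 11, max_so_far = 16
Position 7 (value -7): max_ending_here = 4, max_so_far = 16

Maximum subarray: [11, 5]
Maximum sum: 16

The maximum subarray is [11, 5] with sum 16. This subarray runs from index 0 to index 1.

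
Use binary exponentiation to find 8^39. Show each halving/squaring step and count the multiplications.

Computing 8^39 by squaring (build up from 8^1; each line after the first costs one multiplication):

8^1 = 8
8^2 = (8^1)^2 = 8^2 = 64
8^4 = (8^2)^2 = 64^2 = 4096
8^8 = (8^4)^2 = 4096^2 = 16777216
8^9 = 8 * 8^8 = 8 * 16777216 = 134217728
8^18 = (8^9)^2 = 134217728^2 = 18014398509481984
8^19 = 8 * 8^18 = 8 * 18014398509481984 = 144115188075855872
8^38 = (8^19)^2 = 144115188075855872^2 = 20769187434139310514121985316880384
8^39 = 8 * 8^38 = 8 * 20769187434139310514121985316880384 = 166153499473114484112975882535043072

Result: 166153499473114484112975882535043072
Multiplications needed: 8 (8 lines after 8^1)

8^39 = 166153499473114484112975882535043072. Using exponentiation by squaring, this requires 8 multiplications. The key idea: if the exponent is even, square the half-power; if odd, multiply by the base once.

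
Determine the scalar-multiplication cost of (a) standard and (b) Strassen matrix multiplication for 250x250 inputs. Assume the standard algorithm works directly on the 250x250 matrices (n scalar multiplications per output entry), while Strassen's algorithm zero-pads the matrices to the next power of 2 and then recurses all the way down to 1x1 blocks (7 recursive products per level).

Matrix multiplication for 250x250 matrices:

Strassen's algorithm requires power-of-2 dimensions. Pad 250x250 to 256x256 (next power of 2).

Standard algorithm: 250^3 = 15625000 multiplications
Strassen's algorithm: 7^(log2(256)) = 7^8 = 5764801 multiplications
Savings: 15625000 - 5764801 = 9860199 multiplications

Standard: 15625000 multiplications (250^3). Strassen: 5764801 multiplications (7^8, after padding to 256x256). Strassen reduces 8 recursive multiplications to 7 at each level.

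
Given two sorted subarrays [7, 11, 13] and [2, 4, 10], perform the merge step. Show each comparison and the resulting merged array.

Merging process:

Compare 7 vs 2: take 2 from right. Merged: [2]
Compare 7 vs 4: take 4 from right. Merged: [2, 4]
Compare 7 vs 10: take 7 from left. Merged: [2, 4, 7]
Compare 11 vs 10: take 10 from right. Merged: [2, 4, 7, 10]
Append remaining from left: [11, 13]. Merged: [2, 4, 7, 10, 11, 13]

Final merged array: [2, 4, 7, 10, 11, 13]
Total comparisons: 4

The merged array is [2, 4, 7, 10, 11, 13], requiring 4 comparisons. The merge step runs in O(n) time where n is the total number of elements.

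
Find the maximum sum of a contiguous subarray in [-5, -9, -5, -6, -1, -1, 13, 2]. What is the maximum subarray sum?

Using Kadane's algorithm on [-5, -9, -5, -6, -1, -1, 13, 2]:

Scanning through the array:
Position 1 (value -9): max_ending_here = -9, max_so_far = -5
Position 2 (value -5): max_ending_here = -5, max_so_far = -5
Position 3 (value -6): max_ending_here = -6, max_so_far = -5
Position 4 (value -1): max_ending_here = -1, max_so_far = -1
Position 5 (value -1): max_ending_here = -1, max_so_far = -1
Position 6 (value 13): max_ending_here = 13, max_so_far = 13
Position 7 (value 2): max_ending_here = 15, max_so_far = 15

Maximum subarray: [13, 2]
Maximum sum: 15

The maximum subarray is [13, 2] with sum 15. This subarray runs from index 6 to index 7.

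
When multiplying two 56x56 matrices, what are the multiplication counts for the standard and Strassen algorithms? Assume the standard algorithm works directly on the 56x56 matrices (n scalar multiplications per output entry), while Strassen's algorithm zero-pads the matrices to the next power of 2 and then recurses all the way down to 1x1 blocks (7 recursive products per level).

Matrix multiplication for 56x56 matrices:

Strassen's algorithm requires power-of-2 dimensions. Pad 56x56 to 64x64 (next power of 2).

Standard algorithm: 56^3 = 175616 multiplications
Strassen's algorithm: 7^(log2(64)) = 7^6 = 117649 multiplications
Savings: 175616 - 117649 = 57967 multiplications

Standard: 175616 multiplications (56^3). Strassen: 117649 multiplications (7^6, after padding to 64x64). Strassen reduces 8 recursive multiplications to 7 at each level.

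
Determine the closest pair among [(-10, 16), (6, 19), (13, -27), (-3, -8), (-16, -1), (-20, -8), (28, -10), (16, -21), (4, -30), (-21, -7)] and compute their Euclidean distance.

Computing all pairwise distances among 10 points:

d((-10, 16), (6, 19)) = 16.2788
d((-10, 16), (13, -27)) = 48.7647
d((-10, 16), (-3, -8)) = 25.0
d((-10, 16), (-16, -1)) = 18.0278
d((-10, 16), (-20, -8)) = 26.0
d((-10, 16), (28, -10)) = 46.0435
d((-10, 16), (16, -21)) = 45.2217
d((-10, 16), (4, -30)) = 48.0833
d((-10, 16), (-21, -7)) = 25.4951
d((6, 19), (13, -27)) = 46.5296
d((6, 19), (-3, -8)) = 28.4605
d((6, 19), (-16, -1)) = 29.7321
d((6, 19), (-20, -8)) = 37.4833
d((6, 19), (28, -10)) = 36.4005
d((6, 19), (16, -21)) = 41.2311
d((6, 19), (4, -30)) = 49.0408
d((6, 19), (-21, -7)) = 37.4833
d((13, -27), (-3, -8)) = 24.8395
d((13, -27), (-16, -1)) = 38.9487
d((13, -27), (-20, -8)) = 38.0789
d((13, -27), (28, -10)) = 22.6716
d((13, -27), (16, -21)) = 6.7082
d((13, -27), (4, -30)) = 9.4868
d((13, -27), (-21, -7)) = 39.4462
d((-3, -8), (-16, -1)) = 14.7648
d((-3, -8), (-20, -8)) = 17.0
d((-3, -8), (28, -10)) = 31.0644
d((-3, -8), (16, -21)) = 23.0217
d((-3, -8), (4, -30)) = 23.0868
d((-3, -8), (-21, -7)) = 18.0278
d((-16, -1), (-20, -8)) = 8.0623
d((-16, -1), (28, -10)) = 44.911
d((-16, -1), (16, -21)) = 37.7359
d((-16, -1), (4, -30)) = 35.2278
d((-16, -1), (-21, -7)) = 7.8102
d((-20, -8), (28, -10)) = 48.0416
d((-20, -8), (16, -21)) = 38.2753
d((-20, -8), (4, -30)) = 32.5576
d((-20, -8), (-21, -7)) = 1.4142 <-- minimum
d((28, -10), (16, -21)) = 16.2788
d((28, -10), (4, -30)) = 31.241
d((28, -10), (-21, -7)) = 49.0918
d((16, -21), (4, -30)) = 15.0
d((16, -21), (-21, -7)) = 39.5601
d((4, -30), (-21, -7)) = 33.9706

Closest pair: (-20, -8) and (-21, -7) with distance 1.4142

The closest pair is (-20, -8) and (-21, -7) with Euclidean distance 1.4142. For 10 points, brute-force pairwise comparison is shown above. For large n, the divide-and-conquer algorithm (sort by x, recurse on halves, check the dividing strip) achieves O(n log n).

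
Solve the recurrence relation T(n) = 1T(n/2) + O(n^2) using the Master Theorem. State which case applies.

Master Theorem for T(n) = 1T(n/2) + O(n^2):

a = 1, b = 2, c = 2
log_b(a) = log_2(1) = 0.0000

Case 3: c = 2 > log_2(1) = 0.0000
T(n) = O(n^2) = O(n^2)

For T(n) = 1T(n/2) + O(n^2): log_2(1) = 0.0000. This is Case 3 of the Master Theorem (c > log_b(a), work dominated by root), giving O(n^2).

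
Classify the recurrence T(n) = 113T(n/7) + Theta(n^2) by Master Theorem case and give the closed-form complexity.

Master Theorem for T(n) = 113T(n/7) + O(n^2):

a = 113, b = 7, c = 2
log_b(a) = log_7(113) = 2.4294

Case 1: c = 2 < log_7(113) = 2.4294
T(n) = O(n^(log_7 113))

For T(n) = 113T(n/7) + O(n^2): log_7(113) = 2.4294. This is Case 1 of the Master Theorem (c < log_b(a), work dominated by leaves), giving O(n^(log_7 113)).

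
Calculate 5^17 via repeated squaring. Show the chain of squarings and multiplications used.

Computing 5^17 by squaring (build up from 5^1; each line after the first costs one multiplication):

5^1 = 5
5^2 = (5^1)^2 = 5^2 = 25
5^4 = (5^2)^2 = 25^2 = 625
5^8 = (5^4)^2 = 625^2 = 390625
5^16 = (5^8)^2 = 390625^2 = 152587890625
5^17 = 5 * 5^16 = 5 * 152587890625 = 762939453125

Result: 762939453125
Multiplications needed: 5 (5 lines after 5^1)

5^17 = 762939453125. Using exponentiation by squaring, this requires 5 multiplications. The key idea: if the exponent is even, square the half-power; if odd, multiply by the base once.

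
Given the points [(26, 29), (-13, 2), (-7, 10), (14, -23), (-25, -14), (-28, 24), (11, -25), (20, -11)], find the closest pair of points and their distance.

Computing all pairwise distances among 8 points:

d((26, 29), (-13, 2)) = 47.4342
d((26, 29), (-7, 10)) = 38.0789
d((26, 29), (14, -23)) = 53.3667
d((26, 29), (-25, -14)) = 66.7083
d((26, 29), (-28, 24)) = 54.231
d((26, 29), (11, -25)) = 56.0446
d((26, 29), (20, -11)) = 40.4475
d((-13, 2), (-7, 10)) = 10.0
d((-13, 2), (14, -23)) = 36.7967
d((-13, 2), (-25, -14)) = 20.0
d((-13, 2), (-28, 24)) = 26.6271
d((-13, 2), (11, -25)) = 36.1248
d((-13, 2), (20, -11)) = 35.4683
d((-7, 10), (14, -23)) = 39.1152
d((-7, 10), (-25, -14)) = 30.0
d((-7, 10), (-28, 24)) = 25.2389
d((-7, 10), (11, -25)) = 39.3573
d((-7, 10), (20, -11)) = 34.2053
d((14, -23), (-25, -14)) = 40.025
d((14, -23), (-28, 24)) = 63.0317
d((14, -23), (11, -25)) = 3.6056 <-- minimum
d((14, -23), (20, -11)) = 13.4164
d((-25, -14), (-28, 24)) = 38.1182
d((-25, -14), (11, -25)) = 37.6431
d((-25, -14), (20, -11)) = 45.0999
d((-28, 24), (11, -25)) = 62.6259
d((-28, 24), (20, -11)) = 59.4054
d((11, -25), (20, -11)) = 16.6433

Closest pair: (14, -23) and (11, -25) with distance 3.6056

The closest pair is (14, -23) and (11, -25) with Euclidean distance 3.6056. For 8 points, brute-force pairwise comparison is shown above. For large n, the divide-and-conquer algorithm (sort by x, recurse on halves, check the dividing strip) achieves O(n log n).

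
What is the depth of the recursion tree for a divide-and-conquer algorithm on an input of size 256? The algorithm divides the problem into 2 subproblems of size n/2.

For divide and conquer with division factor 2:

Problem sizes at each level:
Level 0: 256
Level 1: 128
Level 2: 64
Level 3: 32
Level 4: 16
Level 5: 8
Level 6: 4
Level 7: 2
Level 8: 1

The root is level 0 and the size-1 base case is level 8 (the tree spans levels 0 through 8, i.e. 9 levels counting the root), so the depth is the number of divisions: log_2(256) = 8

The recursion tree depth is log_2(256) = 8. At each level, the problem size is divided by 2, so it takes 8 divisions to reduce to a base case of size 1. The algorithm makes 2 recursive calls at each level.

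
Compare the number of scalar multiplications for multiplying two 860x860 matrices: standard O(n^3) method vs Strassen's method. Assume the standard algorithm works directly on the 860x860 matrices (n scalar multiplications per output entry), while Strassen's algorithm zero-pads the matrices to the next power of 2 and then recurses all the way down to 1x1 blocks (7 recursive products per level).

Matrix multiplication for 860x860 matrices:

Strassen's algorithm requires power-of-2 dimensions. Pad 860x860 to 1024x1024 (next power of 2).

Standard algorithm: 860^3 = 636056000 multiplications
Strassen's algorithm: 7^(log2(1024)) = 7^10 = 282475249 multiplications
Savings: 636056000 - 282475249 = 353580751 multiplications

Standard: 636056000 multiplications (860^3). Strassen: 282475249 multiplications (7^10, after padding to 1024x1024). Strassen reduces 8 recursive multiplications to 7 at each level.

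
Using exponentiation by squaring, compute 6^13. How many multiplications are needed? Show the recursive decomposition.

Computing 6^13 by squaring (build up from 6^1; each line after the first costs one multiplication):

6^1 = 6
6^2 = (6^1)^2 = 6^2 = 36
6^3 = 6 * 6^2 = 6 * 36 = 216
6^6 = (6^3)^2 = 216^2 = 46656
6^12 = (6^6)^2 = 46656^2 = 2176782336
6^13 = 6 * 6^12 = 6 * 2176782336 = 13060694016

Result: 13060694016
Multiplications needed: 5 (5 lines after 6^1)

6^13 = 13060694016. Using exponentiation by squaring, this requires 5 multiplications. The key idea: if the exponent is even, square the half-power; if odd, multiply by the base once.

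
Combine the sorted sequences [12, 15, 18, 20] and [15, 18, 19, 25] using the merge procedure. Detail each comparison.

Merging process:

Compare 12 vs 15: take 12 from left. Merged: [12]
Compare 15 vs 15: take 15 from left. Merged: [12, 15]
Compare 18 vs 15: take 15 from right. Merged: [12, 15, 15]
Compare 18 vs 18: take 18 from left. Merged: [12, 15, 15, 18]
Compare 20 vs 18: take 18 from right. Merged: [12, 15, 15, 18, 18]
Compare 20 vs 19: take 19 from right. Merged: [12, 15, 15, 18, 18, 19]
Compare 20 vs 25: take 20 from left. Merged: [12, 15, 15, 18, 18, 19, 20]
Append remaining from right: [25]. Merged: [12, 15, 15, 18, 18, 19, 20, 25]

Final merged array: [12, 15, 15, 18, 18, 19, 20, 25]
Total comparisons: 7

The merged array is [12, 15, 15, 18, 18, 19, 20, 25], requiring 7 comparisons. The merge step runs in O(n) time where n is the total number of elements.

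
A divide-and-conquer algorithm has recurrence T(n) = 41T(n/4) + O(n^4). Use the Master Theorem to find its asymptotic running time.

Master Theorem for T(n) = 41T(n/4) + O(n^4):

a = 41, b = 4, c = 4
log_b(a) = log_4(41) = 2.6788

Case 3: c = 4 > log_4(41) = 2.6788
T(n) = O(n^4) = O(n^4)

For T(n) = 41T(n/4) + O(n^4): log_4(41) = 2.6788. This is Case 3 of the Master Theorem (c > log_b(a), work dominated by root), giving O(n^4).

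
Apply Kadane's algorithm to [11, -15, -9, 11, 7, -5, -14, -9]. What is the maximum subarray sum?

Using Kadane's algorithm on [11, -15, -9, 11, 7, -5, -14, -9]:

Scanning through the array:
Position 1 (value -15): max_ending_here = -4, max_so_far = 11
Position 2 (value -9): max_ending_here = -9, max_so_far = 11
Position 3 (value 11): max_ending_here = 11, max_so_far = 11
Position 4 (value 7): max_ending_here = 18, max_so_far = 18
Position 5 (value -5): max_ending_here = 13, max_so_far = 18
Position 6 (value -14): max_ending_here = -1, max_so_far = 18
Position 7 (value -9): max_ending_here = -9, max_so_far = 18

Maximum subarray: [11, 7]
Maximum sum: 18

The maximum subarray is [11, 7] with sum 18. This subarray runs from index 3 to index 4.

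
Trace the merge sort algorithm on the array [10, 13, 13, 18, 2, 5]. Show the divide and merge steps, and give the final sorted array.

Merge sort trace:

Split: [10, 13, 13, 18, 2, 5] -> [10, 13, 13] and [18, 2, 5]
  Split: [10, 13, 13] -> [10] and [13, 13]
    Split: [13, 13] -> [13] and [13]
    Merge: [13] + [13] -> [13, 13]
  Merge: [10] + [13, 13] -> [10, 13, 13]
  Split: [18, 2, 5] -> [18] and [2, 5]
    Split: [2, 5] -> [2] and [5]
    Merge: [2] + [5] -> [2, 5]
  Merge: [18] + [2, 5] -> [2, 5, 18]
Merge: [10, 13, 13] + [2, 5, 18] -> [2, 5, 10, 13, 13, 18]

Final sorted array: [2, 5, 10, 13, 13, 18]

The merge sort proceeds by recursively splitting the array and merging sorted halves.
After all merges, the sorted array is [2, 5, 10, 13, 13, 18].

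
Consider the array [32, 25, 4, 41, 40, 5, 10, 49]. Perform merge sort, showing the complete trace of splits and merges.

Merge sort trace:

Split: [32, 25, 4, 41, 40, 5, 10, 49] -> [32, 25, 4, 41] and [40, 5, 10, 49]
  Split: [32, 25, 4, 41] -> [32, 25] and [4, 41]
    Split: [32, 25] -> [32] and [25]
    Merge: [32] + [25] -> [25, 32]
    Split: [4, 41] -> [4] and [41]
    Merge: [4] + [41] -> [4, 41]
  Merge: [25, 32] + [4, 41] -> [4, 25, 32, 41]
  Split: [40, 5, 10, 49] -> [40, 5] and [10, 49]
    Split: [40, 5] -> [40] and [5]
    Merge: [40] + [5] -> [5, 40]
    Split: [10, 49] -> [10] and [49]
    Merge: [10] + [49] -> [10, 49]
  Merge: [5, 40] + [10, 49] -> [5, 10, 40, 49]
Merge: [4, 25, 32, 41] + [5, 10, 40, 49] -> [4, 5, 10, 25, 32, 40, 41, 49]

Final sorted array: [4, 5, 10, 25, 32, 40, 41, 49]

The merge sort proceeds by recursively splitting the array and merging sorted halves.
After all merges, the sorted array is [4, 5, 10, 25, 32, 40, 41, 49].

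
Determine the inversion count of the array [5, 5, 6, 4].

Finding inversions in [5, 5, 6, 4]:

(0, 3): arr[0]=5 > arr[3]=4
(1, 3): arr[1]=5 > arr[3]=4
(2, 3): arr[2]=6 > arr[3]=4

Total inversions: 3

The array has 3 inversion(s): (0,3), (1,3), (2,3). Each pair (i,j) satisfies i < j and arr[i] > arr[j].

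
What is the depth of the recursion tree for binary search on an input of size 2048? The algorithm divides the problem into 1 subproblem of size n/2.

For divide and conquer with division factor 2:

Problem sizes at each level:
Level 0: 2048
Level 1: 1024
Level 2: 512
Level 3: 256
Level 4: 128
Level 5: 64
Level 6: 32
Level 7: 16
Level 8: 8
Level 9: 4
Level 10: 2
Level 11: 1

The root is level 0 and the size-1 base case is level 11 (the tree spans levels 0 through 11, i.e. 12 levels counting the root), so the depth is the number of divisions: log_2(2048) = 11

The recursion tree depth is log_2(2048) = 11. At each level, the problem size is divided by 2, so it takes 11 divisions to reduce to a base case of size 1. The algorithm makes 1 recursive call at each level.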